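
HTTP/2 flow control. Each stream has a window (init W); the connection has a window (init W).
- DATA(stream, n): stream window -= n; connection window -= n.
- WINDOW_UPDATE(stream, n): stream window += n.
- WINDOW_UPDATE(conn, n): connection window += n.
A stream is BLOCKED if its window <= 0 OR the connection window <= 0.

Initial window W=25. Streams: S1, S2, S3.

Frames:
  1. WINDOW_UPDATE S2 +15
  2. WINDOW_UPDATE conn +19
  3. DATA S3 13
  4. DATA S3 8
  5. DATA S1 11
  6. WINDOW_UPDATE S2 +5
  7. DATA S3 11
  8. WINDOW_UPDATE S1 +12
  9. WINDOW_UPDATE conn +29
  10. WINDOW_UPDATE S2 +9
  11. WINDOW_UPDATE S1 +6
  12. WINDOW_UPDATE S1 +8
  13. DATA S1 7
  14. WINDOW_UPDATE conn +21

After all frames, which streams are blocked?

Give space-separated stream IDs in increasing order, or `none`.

Op 1: conn=25 S1=25 S2=40 S3=25 blocked=[]
Op 2: conn=44 S1=25 S2=40 S3=25 blocked=[]
Op 3: conn=31 S1=25 S2=40 S3=12 blocked=[]
Op 4: conn=23 S1=25 S2=40 S3=4 blocked=[]
Op 5: conn=12 S1=14 S2=40 S3=4 blocked=[]
Op 6: conn=12 S1=14 S2=45 S3=4 blocked=[]
Op 7: conn=1 S1=14 S2=45 S3=-7 blocked=[3]
Op 8: conn=1 S1=26 S2=45 S3=-7 blocked=[3]
Op 9: conn=30 S1=26 S2=45 S3=-7 blocked=[3]
Op 10: conn=30 S1=26 S2=54 S3=-7 blocked=[3]
Op 11: conn=30 S1=32 S2=54 S3=-7 blocked=[3]
Op 12: conn=30 S1=40 S2=54 S3=-7 blocked=[3]
Op 13: conn=23 S1=33 S2=54 S3=-7 blocked=[3]
Op 14: conn=44 S1=33 S2=54 S3=-7 blocked=[3]

Answer: S3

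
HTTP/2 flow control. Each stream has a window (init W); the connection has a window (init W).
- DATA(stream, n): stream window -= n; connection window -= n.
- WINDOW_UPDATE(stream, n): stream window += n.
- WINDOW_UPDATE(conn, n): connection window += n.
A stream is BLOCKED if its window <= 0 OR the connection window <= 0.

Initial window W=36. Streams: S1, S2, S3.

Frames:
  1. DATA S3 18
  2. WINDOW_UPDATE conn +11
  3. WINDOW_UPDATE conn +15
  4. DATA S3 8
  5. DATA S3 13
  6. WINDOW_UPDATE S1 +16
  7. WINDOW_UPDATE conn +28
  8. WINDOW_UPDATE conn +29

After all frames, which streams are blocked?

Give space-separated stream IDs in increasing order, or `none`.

Op 1: conn=18 S1=36 S2=36 S3=18 blocked=[]
Op 2: conn=29 S1=36 S2=36 S3=18 blocked=[]
Op 3: conn=44 S1=36 S2=36 S3=18 blocked=[]
Op 4: conn=36 S1=36 S2=36 S3=10 blocked=[]
Op 5: conn=23 S1=36 S2=36 S3=-3 blocked=[3]
Op 6: conn=23 S1=52 S2=36 S3=-3 blocked=[3]
Op 7: conn=51 S1=52 S2=36 S3=-3 blocked=[3]
Op 8: conn=80 S1=52 S2=36 S3=-3 blocked=[3]

Answer: S3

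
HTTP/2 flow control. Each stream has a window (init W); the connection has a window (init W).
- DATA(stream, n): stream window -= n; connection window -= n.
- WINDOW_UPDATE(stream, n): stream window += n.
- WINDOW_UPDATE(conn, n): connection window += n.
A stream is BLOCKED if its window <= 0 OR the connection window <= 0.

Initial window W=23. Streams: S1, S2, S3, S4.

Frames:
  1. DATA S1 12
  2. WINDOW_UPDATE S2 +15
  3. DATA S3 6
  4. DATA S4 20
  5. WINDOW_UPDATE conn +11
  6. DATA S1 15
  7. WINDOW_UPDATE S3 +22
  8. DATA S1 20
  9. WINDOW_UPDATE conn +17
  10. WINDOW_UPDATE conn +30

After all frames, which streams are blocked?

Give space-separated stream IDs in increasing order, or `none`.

Op 1: conn=11 S1=11 S2=23 S3=23 S4=23 blocked=[]
Op 2: conn=11 S1=11 S2=38 S3=23 S4=23 blocked=[]
Op 3: conn=5 S1=11 S2=38 S3=17 S4=23 blocked=[]
Op 4: conn=-15 S1=11 S2=38 S3=17 S4=3 blocked=[1, 2, 3, 4]
Op 5: conn=-4 S1=11 S2=38 S3=17 S4=3 blocked=[1, 2, 3, 4]
Op 6: conn=-19 S1=-4 S2=38 S3=17 S4=3 blocked=[1, 2, 3, 4]
Op 7: conn=-19 S1=-4 S2=38 S3=39 S4=3 blocked=[1, 2, 3, 4]
Op 8: conn=-39 S1=-24 S2=38 S3=39 S4=3 blocked=[1, 2, 3, 4]
Op 9: conn=-22 S1=-24 S2=38 S3=39 S4=3 blocked=[1, 2, 3, 4]
Op 10: conn=8 S1=-24 S2=38 S3=39 S4=3 blocked=[1]

Answer: S1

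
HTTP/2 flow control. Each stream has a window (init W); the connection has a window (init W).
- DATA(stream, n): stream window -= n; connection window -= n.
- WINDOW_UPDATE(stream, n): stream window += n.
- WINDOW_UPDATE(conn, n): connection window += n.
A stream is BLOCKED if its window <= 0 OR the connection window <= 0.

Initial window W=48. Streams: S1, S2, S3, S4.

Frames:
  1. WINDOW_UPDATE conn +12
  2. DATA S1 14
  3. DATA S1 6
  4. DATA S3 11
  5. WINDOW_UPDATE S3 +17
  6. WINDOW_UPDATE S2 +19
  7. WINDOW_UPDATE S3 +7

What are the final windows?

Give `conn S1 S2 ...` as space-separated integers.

Op 1: conn=60 S1=48 S2=48 S3=48 S4=48 blocked=[]
Op 2: conn=46 S1=34 S2=48 S3=48 S4=48 blocked=[]
Op 3: conn=40 S1=28 S2=48 S3=48 S4=48 blocked=[]
Op 4: conn=29 S1=28 S2=48 S3=37 S4=48 blocked=[]
Op 5: conn=29 S1=28 S2=48 S3=54 S4=48 blocked=[]
Op 6: conn=29 S1=28 S2=67 S3=54 S4=48 blocked=[]
Op 7: conn=29 S1=28 S2=67 S3=61 S4=48 blocked=[]

Answer: 29 28 67 61 48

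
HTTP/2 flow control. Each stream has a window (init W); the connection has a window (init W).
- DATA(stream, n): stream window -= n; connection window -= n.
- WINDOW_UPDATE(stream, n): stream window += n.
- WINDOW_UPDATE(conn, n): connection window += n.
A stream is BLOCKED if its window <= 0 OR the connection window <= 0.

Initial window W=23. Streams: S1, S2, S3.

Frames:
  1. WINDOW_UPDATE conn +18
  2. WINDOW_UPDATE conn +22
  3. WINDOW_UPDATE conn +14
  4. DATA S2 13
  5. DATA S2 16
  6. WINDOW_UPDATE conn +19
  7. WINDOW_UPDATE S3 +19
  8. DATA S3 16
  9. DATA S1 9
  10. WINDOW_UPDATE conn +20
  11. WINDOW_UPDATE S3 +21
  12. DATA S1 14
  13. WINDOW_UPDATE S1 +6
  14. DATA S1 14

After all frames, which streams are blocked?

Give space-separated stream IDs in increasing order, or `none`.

Op 1: conn=41 S1=23 S2=23 S3=23 blocked=[]
Op 2: conn=63 S1=23 S2=23 S3=23 blocked=[]
Op 3: conn=77 S1=23 S2=23 S3=23 blocked=[]
Op 4: conn=64 S1=23 S2=10 S3=23 blocked=[]
Op 5: conn=48 S1=23 S2=-6 S3=23 blocked=[2]
Op 6: conn=67 S1=23 S2=-6 S3=23 blocked=[2]
Op 7: conn=67 S1=23 S2=-6 S3=42 blocked=[2]
Op 8: conn=51 S1=23 S2=-6 S3=26 blocked=[2]
Op 9: conn=42 S1=14 S2=-6 S3=26 blocked=[2]
Op 10: conn=62 S1=14 S2=-6 S3=26 blocked=[2]
Op 11: conn=62 S1=14 S2=-6 S3=47 blocked=[2]
Op 12: conn=48 S1=0 S2=-6 S3=47 blocked=[1, 2]
Op 13: conn=48 S1=6 S2=-6 S3=47 blocked=[2]
Op 14: conn=34 S1=-8 S2=-6 S3=47 blocked=[1, 2]

Answer: S1 S2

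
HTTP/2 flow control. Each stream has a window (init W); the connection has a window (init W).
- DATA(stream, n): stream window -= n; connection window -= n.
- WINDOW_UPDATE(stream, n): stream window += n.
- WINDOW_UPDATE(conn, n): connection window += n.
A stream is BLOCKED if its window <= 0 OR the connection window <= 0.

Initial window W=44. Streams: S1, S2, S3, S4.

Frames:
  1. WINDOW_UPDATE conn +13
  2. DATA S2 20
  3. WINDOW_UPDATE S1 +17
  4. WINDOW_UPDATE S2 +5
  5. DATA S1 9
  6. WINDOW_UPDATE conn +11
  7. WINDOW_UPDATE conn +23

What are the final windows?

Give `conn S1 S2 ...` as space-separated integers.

Op 1: conn=57 S1=44 S2=44 S3=44 S4=44 blocked=[]
Op 2: conn=37 S1=44 S2=24 S3=44 S4=44 blocked=[]
Op 3: conn=37 S1=61 S2=24 S3=44 S4=44 blocked=[]
Op 4: conn=37 S1=61 S2=29 S3=44 S4=44 blocked=[]
Op 5: conn=28 S1=52 S2=29 S3=44 S4=44 blocked=[]
Op 6: conn=39 S1=52 S2=29 S3=44 S4=44 blocked=[]
Op 7: conn=62 S1=52 S2=29 S3=44 S4=44 blocked=[]

Answer: 62 52 29 44 44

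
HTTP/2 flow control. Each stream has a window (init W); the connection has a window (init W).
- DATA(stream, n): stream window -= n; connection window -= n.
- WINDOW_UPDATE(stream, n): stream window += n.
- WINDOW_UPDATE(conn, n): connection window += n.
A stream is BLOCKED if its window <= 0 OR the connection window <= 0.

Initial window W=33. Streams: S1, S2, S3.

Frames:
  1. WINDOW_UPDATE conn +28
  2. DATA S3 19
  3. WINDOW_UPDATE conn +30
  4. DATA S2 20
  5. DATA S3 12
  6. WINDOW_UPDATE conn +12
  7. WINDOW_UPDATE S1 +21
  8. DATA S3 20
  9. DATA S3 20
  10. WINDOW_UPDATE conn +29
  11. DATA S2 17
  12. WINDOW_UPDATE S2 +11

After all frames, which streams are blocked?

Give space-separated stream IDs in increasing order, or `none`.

Answer: S3

Derivation:
Op 1: conn=61 S1=33 S2=33 S3=33 blocked=[]
Op 2: conn=42 S1=33 S2=33 S3=14 blocked=[]
Op 3: conn=72 S1=33 S2=33 S3=14 blocked=[]
Op 4: conn=52 S1=33 S2=13 S3=14 blocked=[]
Op 5: conn=40 S1=33 S2=13 S3=2 blocked=[]
Op 6: conn=52 S1=33 S2=13 S3=2 blocked=[]
Op 7: conn=52 S1=54 S2=13 S3=2 blocked=[]
Op 8: conn=32 S1=54 S2=13 S3=-18 blocked=[3]
Op 9: conn=12 S1=54 S2=13 S3=-38 blocked=[3]
Op 10: conn=41 S1=54 S2=13 S3=-38 blocked=[3]
Op 11: conn=24 S1=54 S2=-4 S3=-38 blocked=[2, 3]
Op 12: conn=24 S1=54 S2=7 S3=-38 blocked=[3]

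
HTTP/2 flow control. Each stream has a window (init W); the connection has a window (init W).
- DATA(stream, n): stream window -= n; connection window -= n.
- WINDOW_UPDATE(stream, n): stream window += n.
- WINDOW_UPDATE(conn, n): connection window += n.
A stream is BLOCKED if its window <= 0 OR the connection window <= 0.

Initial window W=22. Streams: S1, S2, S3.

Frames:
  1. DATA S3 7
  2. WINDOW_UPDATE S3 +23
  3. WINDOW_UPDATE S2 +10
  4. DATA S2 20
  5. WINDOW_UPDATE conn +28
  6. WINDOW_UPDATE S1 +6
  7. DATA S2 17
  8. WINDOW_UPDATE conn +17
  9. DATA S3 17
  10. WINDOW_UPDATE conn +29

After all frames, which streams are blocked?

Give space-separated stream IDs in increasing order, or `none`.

Answer: S2

Derivation:
Op 1: conn=15 S1=22 S2=22 S3=15 blocked=[]
Op 2: conn=15 S1=22 S2=22 S3=38 blocked=[]
Op 3: conn=15 S1=22 S2=32 S3=38 blocked=[]
Op 4: conn=-5 S1=22 S2=12 S3=38 blocked=[1, 2, 3]
Op 5: conn=23 S1=22 S2=12 S3=38 blocked=[]
Op 6: conn=23 S1=28 S2=12 S3=38 blocked=[]
Op 7: conn=6 S1=28 S2=-5 S3=38 blocked=[2]
Op 8: conn=23 S1=28 S2=-5 S3=38 blocked=[2]
Op 9: conn=6 S1=28 S2=-5 S3=21 blocked=[2]
Op 10: conn=35 S1=28 S2=-5 S3=21 blocked=[2]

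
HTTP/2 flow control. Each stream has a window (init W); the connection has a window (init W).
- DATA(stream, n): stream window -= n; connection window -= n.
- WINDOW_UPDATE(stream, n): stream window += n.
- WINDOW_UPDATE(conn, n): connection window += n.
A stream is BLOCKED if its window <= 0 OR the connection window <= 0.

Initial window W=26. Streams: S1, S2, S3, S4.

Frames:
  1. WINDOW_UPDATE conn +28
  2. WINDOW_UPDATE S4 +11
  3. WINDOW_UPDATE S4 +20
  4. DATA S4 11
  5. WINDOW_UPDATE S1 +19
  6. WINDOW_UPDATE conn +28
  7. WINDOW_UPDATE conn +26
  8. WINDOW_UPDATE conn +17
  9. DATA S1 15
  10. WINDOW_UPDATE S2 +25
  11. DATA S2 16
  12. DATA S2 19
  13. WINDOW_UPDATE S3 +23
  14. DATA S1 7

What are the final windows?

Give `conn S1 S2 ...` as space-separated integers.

Op 1: conn=54 S1=26 S2=26 S3=26 S4=26 blocked=[]
Op 2: conn=54 S1=26 S2=26 S3=26 S4=37 blocked=[]
Op 3: conn=54 S1=26 S2=26 S3=26 S4=57 blocked=[]
Op 4: conn=43 S1=26 S2=26 S3=26 S4=46 blocked=[]
Op 5: conn=43 S1=45 S2=26 S3=26 S4=46 blocked=[]
Op 6: conn=71 S1=45 S2=26 S3=26 S4=46 blocked=[]
Op 7: conn=97 S1=45 S2=26 S3=26 S4=46 blocked=[]
Op 8: conn=114 S1=45 S2=26 S3=26 S4=46 blocked=[]
Op 9: conn=99 S1=30 S2=26 S3=26 S4=46 blocked=[]
Op 10: conn=99 S1=30 S2=51 S3=26 S4=46 blocked=[]
Op 11: conn=83 S1=30 S2=35 S3=26 S4=46 blocked=[]
Op 12: conn=64 S1=30 S2=16 S3=26 S4=46 blocked=[]
Op 13: conn=64 S1=30 S2=16 S3=49 S4=46 blocked=[]
Op 14: conn=57 S1=23 S2=16 S3=49 S4=46 blocked=[]

Answer: 57 23 16 49 46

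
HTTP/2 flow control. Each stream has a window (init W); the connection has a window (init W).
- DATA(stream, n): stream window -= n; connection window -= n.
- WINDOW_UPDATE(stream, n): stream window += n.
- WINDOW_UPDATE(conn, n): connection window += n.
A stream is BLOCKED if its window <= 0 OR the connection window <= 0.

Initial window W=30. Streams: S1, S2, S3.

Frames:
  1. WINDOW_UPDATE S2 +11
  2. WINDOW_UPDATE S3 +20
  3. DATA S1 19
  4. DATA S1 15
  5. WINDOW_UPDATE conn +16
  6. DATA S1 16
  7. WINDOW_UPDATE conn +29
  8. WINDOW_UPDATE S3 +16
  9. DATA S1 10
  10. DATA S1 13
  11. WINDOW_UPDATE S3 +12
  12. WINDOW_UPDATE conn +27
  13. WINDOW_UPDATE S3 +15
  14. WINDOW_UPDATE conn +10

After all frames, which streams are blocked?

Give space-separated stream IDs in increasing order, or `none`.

Op 1: conn=30 S1=30 S2=41 S3=30 blocked=[]
Op 2: conn=30 S1=30 S2=41 S3=50 blocked=[]
Op 3: conn=11 S1=11 S2=41 S3=50 blocked=[]
Op 4: conn=-4 S1=-4 S2=41 S3=50 blocked=[1, 2, 3]
Op 5: conn=12 S1=-4 S2=41 S3=50 blocked=[1]
Op 6: conn=-4 S1=-20 S2=41 S3=50 blocked=[1, 2, 3]
Op 7: conn=25 S1=-20 S2=41 S3=50 blocked=[1]
Op 8: conn=25 S1=-20 S2=41 S3=66 blocked=[1]
Op 9: conn=15 S1=-30 S2=41 S3=66 blocked=[1]
Op 10: conn=2 S1=-43 S2=41 S3=66 blocked=[1]
Op 11: conn=2 S1=-43 S2=41 S3=78 blocked=[1]
Op 12: conn=29 S1=-43 S2=41 S3=78 blocked=[1]
Op 13: conn=29 S1=-43 S2=41 S3=93 blocked=[1]
Op 14: conn=39 S1=-43 S2=41 S3=93 blocked=[1]

Answer: S1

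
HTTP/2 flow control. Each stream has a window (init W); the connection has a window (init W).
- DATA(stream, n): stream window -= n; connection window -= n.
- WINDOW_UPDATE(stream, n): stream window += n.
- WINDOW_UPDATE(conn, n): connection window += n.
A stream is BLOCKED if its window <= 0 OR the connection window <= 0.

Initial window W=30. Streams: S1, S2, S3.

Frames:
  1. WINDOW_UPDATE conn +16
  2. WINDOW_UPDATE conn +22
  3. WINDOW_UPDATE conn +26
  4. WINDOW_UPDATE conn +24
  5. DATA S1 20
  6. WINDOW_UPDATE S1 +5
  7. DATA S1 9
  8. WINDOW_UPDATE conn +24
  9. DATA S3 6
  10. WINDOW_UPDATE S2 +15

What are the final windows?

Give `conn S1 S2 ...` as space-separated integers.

Answer: 107 6 45 24

Derivation:
Op 1: conn=46 S1=30 S2=30 S3=30 blocked=[]
Op 2: conn=68 S1=30 S2=30 S3=30 blocked=[]
Op 3: conn=94 S1=30 S2=30 S3=30 blocked=[]
Op 4: conn=118 S1=30 S2=30 S3=30 blocked=[]
Op 5: conn=98 S1=10 S2=30 S3=30 blocked=[]
Op 6: conn=98 S1=15 S2=30 S3=30 blocked=[]
Op 7: conn=89 S1=6 S2=30 S3=30 blocked=[]
Op 8: conn=113 S1=6 S2=30 S3=30 blocked=[]
Op 9: conn=107 S1=6 S2=30 S3=24 blocked=[]
Op 10: conn=107 S1=6 S2=45 S3=24 blocked=[]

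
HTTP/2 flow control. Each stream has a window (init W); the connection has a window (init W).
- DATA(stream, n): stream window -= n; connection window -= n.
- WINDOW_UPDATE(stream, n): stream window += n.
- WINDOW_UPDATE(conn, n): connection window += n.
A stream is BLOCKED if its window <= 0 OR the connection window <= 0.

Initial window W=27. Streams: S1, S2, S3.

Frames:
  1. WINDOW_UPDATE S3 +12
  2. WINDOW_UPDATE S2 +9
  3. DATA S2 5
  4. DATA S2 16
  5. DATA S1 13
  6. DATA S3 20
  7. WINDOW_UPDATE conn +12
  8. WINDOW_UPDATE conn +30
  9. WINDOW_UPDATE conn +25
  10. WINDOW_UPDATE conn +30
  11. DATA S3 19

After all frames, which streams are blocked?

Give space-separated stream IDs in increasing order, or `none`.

Answer: S3

Derivation:
Op 1: conn=27 S1=27 S2=27 S3=39 blocked=[]
Op 2: conn=27 S1=27 S2=36 S3=39 blocked=[]
Op 3: conn=22 S1=27 S2=31 S3=39 blocked=[]
Op 4: conn=6 S1=27 S2=15 S3=39 blocked=[]
Op 5: conn=-7 S1=14 S2=15 S3=39 blocked=[1, 2, 3]
Op 6: conn=-27 S1=14 S2=15 S3=19 blocked=[1, 2, 3]
Op 7: conn=-15 S1=14 S2=15 S3=19 blocked=[1, 2, 3]
Op 8: conn=15 S1=14 S2=15 S3=19 blocked=[]
Op 9: conn=40 S1=14 S2=15 S3=19 blocked=[]
Op 10: conn=70 S1=14 S2=15 S3=19 blocked=[]
Op 11: conn=51 S1=14 S2=15 S3=0 blocked=[3]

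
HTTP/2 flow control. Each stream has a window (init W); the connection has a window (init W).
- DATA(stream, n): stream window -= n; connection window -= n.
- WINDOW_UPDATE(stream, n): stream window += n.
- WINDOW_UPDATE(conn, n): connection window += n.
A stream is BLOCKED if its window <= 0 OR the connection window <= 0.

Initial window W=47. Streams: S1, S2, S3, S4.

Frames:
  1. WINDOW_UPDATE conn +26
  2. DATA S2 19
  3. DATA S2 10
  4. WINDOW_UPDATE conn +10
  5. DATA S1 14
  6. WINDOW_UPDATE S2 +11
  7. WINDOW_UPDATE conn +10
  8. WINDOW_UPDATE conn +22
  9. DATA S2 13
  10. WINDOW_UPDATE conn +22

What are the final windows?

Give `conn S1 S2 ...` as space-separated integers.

Op 1: conn=73 S1=47 S2=47 S3=47 S4=47 blocked=[]
Op 2: conn=54 S1=47 S2=28 S3=47 S4=47 blocked=[]
Op 3: conn=44 S1=47 S2=18 S3=47 S4=47 blocked=[]
Op 4: conn=54 S1=47 S2=18 S3=47 S4=47 blocked=[]
Op 5: conn=40 S1=33 S2=18 S3=47 S4=47 blocked=[]
Op 6: conn=40 S1=33 S2=29 S3=47 S4=47 blocked=[]
Op 7: conn=50 S1=33 S2=29 S3=47 S4=47 blocked=[]
Op 8: conn=72 S1=33 S2=29 S3=47 S4=47 blocked=[]
Op 9: conn=59 S1=33 S2=16 S3=47 S4=47 blocked=[]
Op 10: conn=81 S1=33 S2=16 S3=47 S4=47 blocked=[]

Answer: 81 33 16 47 47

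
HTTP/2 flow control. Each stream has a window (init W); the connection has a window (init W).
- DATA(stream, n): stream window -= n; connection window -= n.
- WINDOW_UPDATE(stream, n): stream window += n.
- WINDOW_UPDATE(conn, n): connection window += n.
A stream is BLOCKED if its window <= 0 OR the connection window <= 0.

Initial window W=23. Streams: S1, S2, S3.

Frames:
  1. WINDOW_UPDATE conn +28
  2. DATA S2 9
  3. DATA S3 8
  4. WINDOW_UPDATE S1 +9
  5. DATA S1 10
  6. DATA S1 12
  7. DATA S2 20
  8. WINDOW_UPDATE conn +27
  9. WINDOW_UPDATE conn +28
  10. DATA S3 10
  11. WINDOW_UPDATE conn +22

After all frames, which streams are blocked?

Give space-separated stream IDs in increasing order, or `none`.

Answer: S2

Derivation:
Op 1: conn=51 S1=23 S2=23 S3=23 blocked=[]
Op 2: conn=42 S1=23 S2=14 S3=23 blocked=[]
Op 3: conn=34 S1=23 S2=14 S3=15 blocked=[]
Op 4: conn=34 S1=32 S2=14 S3=15 blocked=[]
Op 5: conn=24 S1=22 S2=14 S3=15 blocked=[]
Op 6: conn=12 S1=10 S2=14 S3=15 blocked=[]
Op 7: conn=-8 S1=10 S2=-6 S3=15 blocked=[1, 2, 3]
Op 8: conn=19 S1=10 S2=-6 S3=15 blocked=[2]
Op 9: conn=47 S1=10 S2=-6 S3=15 blocked=[2]
Op 10: conn=37 S1=10 S2=-6 S3=5 blocked=[2]
Op 11: conn=59 S1=10 S2=-6 S3=5 blocked=[2]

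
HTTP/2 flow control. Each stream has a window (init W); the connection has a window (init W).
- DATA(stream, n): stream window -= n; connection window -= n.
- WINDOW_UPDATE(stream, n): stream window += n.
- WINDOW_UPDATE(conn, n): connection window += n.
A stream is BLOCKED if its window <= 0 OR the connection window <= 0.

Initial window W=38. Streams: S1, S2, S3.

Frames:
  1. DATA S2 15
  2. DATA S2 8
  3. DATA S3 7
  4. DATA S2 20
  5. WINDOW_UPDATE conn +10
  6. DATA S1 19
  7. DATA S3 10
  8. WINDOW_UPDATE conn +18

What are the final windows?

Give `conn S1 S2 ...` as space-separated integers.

Op 1: conn=23 S1=38 S2=23 S3=38 blocked=[]
Op 2: conn=15 S1=38 S2=15 S3=38 blocked=[]
Op 3: conn=8 S1=38 S2=15 S3=31 blocked=[]
Op 4: conn=-12 S1=38 S2=-5 S3=31 blocked=[1, 2, 3]
Op 5: conn=-2 S1=38 S2=-5 S3=31 blocked=[1, 2, 3]
Op 6: conn=-21 S1=19 S2=-5 S3=31 blocked=[1, 2, 3]
Op 7: conn=-31 S1=19 S2=-5 S3=21 blocked=[1, 2, 3]
Op 8: conn=-13 S1=19 S2=-5 S3=21 blocked=[1, 2, 3]

Answer: -13 19 -5 21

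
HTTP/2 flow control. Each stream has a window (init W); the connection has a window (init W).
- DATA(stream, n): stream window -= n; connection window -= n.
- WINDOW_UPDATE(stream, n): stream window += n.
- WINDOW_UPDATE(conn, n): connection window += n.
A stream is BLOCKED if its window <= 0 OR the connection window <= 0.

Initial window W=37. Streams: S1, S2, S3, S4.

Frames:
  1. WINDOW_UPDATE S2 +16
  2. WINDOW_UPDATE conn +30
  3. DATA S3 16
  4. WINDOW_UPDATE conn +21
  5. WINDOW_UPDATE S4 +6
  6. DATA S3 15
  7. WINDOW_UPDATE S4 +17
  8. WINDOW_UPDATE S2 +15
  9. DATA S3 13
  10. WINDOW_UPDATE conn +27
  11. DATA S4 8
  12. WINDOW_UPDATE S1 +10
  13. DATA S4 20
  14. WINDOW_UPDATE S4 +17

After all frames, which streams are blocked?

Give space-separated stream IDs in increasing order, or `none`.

Answer: S3

Derivation:
Op 1: conn=37 S1=37 S2=53 S3=37 S4=37 blocked=[]
Op 2: conn=67 S1=37 S2=53 S3=37 S4=37 blocked=[]
Op 3: conn=51 S1=37 S2=53 S3=21 S4=37 blocked=[]
Op 4: conn=72 S1=37 S2=53 S3=21 S4=37 blocked=[]
Op 5: conn=72 S1=37 S2=53 S3=21 S4=43 blocked=[]
Op 6: conn=57 S1=37 S2=53 S3=6 S4=43 blocked=[]
Op 7: conn=57 S1=37 S2=53 S3=6 S4=60 blocked=[]
Op 8: conn=57 S1=37 S2=68 S3=6 S4=60 blocked=[]
Op 9: conn=44 S1=37 S2=68 S3=-7 S4=60 blocked=[3]
Op 10: conn=71 S1=37 S2=68 S3=-7 S4=60 blocked=[3]
Op 11: conn=63 S1=37 S2=68 S3=-7 S4=52 blocked=[3]
Op 12: conn=63 S1=47 S2=68 S3=-7 S4=52 blocked=[3]
Op 13: conn=43 S1=47 S2=68 S3=-7 S4=32 blocked=[3]
Op 14: conn=43 S1=47 S2=68 S3=-7 S4=49 blocked=[3]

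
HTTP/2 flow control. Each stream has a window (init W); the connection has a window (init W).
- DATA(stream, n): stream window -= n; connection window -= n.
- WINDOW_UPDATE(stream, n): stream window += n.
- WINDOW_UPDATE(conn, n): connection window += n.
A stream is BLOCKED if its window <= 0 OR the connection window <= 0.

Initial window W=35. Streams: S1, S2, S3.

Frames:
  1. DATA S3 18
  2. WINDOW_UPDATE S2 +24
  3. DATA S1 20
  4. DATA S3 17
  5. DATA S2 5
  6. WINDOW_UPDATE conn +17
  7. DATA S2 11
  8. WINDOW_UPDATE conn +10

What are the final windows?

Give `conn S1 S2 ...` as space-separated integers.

Op 1: conn=17 S1=35 S2=35 S3=17 blocked=[]
Op 2: conn=17 S1=35 S2=59 S3=17 blocked=[]
Op 3: conn=-3 S1=15 S2=59 S3=17 blocked=[1, 2, 3]
Op 4: conn=-20 S1=15 S2=59 S3=0 blocked=[1, 2, 3]
Op 5: conn=-25 S1=15 S2=54 S3=0 blocked=[1, 2, 3]
Op 6: conn=-8 S1=15 S2=54 S3=0 blocked=[1, 2, 3]
Op 7: conn=-19 S1=15 S2=43 S3=0 blocked=[1, 2, 3]
Op 8: conn=-9 S1=15 S2=43 S3=0 blocked=[1, 2, 3]

Answer: -9 15 43 0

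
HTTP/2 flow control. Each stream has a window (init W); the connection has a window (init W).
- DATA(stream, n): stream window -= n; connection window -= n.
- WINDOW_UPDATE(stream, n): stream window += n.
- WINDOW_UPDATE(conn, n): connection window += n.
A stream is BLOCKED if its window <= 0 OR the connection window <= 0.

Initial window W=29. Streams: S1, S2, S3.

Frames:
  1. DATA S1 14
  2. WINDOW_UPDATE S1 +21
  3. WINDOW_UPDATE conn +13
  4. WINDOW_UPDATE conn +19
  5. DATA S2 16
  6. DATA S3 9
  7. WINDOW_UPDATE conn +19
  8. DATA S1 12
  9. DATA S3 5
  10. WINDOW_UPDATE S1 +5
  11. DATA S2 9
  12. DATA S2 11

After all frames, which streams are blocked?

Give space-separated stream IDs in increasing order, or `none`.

Op 1: conn=15 S1=15 S2=29 S3=29 blocked=[]
Op 2: conn=15 S1=36 S2=29 S3=29 blocked=[]
Op 3: conn=28 S1=36 S2=29 S3=29 blocked=[]
Op 4: conn=47 S1=36 S2=29 S3=29 blocked=[]
Op 5: conn=31 S1=36 S2=13 S3=29 blocked=[]
Op 6: conn=22 S1=36 S2=13 S3=20 blocked=[]
Op 7: conn=41 S1=36 S2=13 S3=20 blocked=[]
Op 8: conn=29 S1=24 S2=13 S3=20 blocked=[]
Op 9: conn=24 S1=24 S2=13 S3=15 blocked=[]
Op 10: conn=24 S1=29 S2=13 S3=15 blocked=[]
Op 11: conn=15 S1=29 S2=4 S3=15 blocked=[]
Op 12: conn=4 S1=29 S2=-7 S3=15 blocked=[2]

Answer: S2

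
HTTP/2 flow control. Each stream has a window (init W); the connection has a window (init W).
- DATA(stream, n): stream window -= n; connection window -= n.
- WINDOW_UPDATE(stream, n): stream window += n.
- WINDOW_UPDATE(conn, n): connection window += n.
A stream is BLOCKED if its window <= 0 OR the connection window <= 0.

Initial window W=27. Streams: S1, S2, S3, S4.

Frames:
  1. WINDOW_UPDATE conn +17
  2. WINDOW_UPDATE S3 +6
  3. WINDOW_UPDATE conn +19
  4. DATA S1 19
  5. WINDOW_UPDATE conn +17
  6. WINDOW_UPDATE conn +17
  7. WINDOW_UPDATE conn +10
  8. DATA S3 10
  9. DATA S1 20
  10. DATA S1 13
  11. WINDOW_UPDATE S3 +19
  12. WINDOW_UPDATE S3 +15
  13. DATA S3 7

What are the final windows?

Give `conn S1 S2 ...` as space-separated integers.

Op 1: conn=44 S1=27 S2=27 S3=27 S4=27 blocked=[]
Op 2: conn=44 S1=27 S2=27 S3=33 S4=27 blocked=[]
Op 3: conn=63 S1=27 S2=27 S3=33 S4=27 blocked=[]
Op 4: conn=44 S1=8 S2=27 S3=33 S4=27 blocked=[]
Op 5: conn=61 S1=8 S2=27 S3=33 S4=27 blocked=[]
Op 6: conn=78 S1=8 S2=27 S3=33 S4=27 blocked=[]
Op 7: conn=88 S1=8 S2=27 S3=33 S4=27 blocked=[]
Op 8: conn=78 S1=8 S2=27 S3=23 S4=27 blocked=[]
Op 9: conn=58 S1=-12 S2=27 S3=23 S4=27 blocked=[1]
Op 10: conn=45 S1=-25 S2=27 S3=23 S4=27 blocked=[1]
Op 11: conn=45 S1=-25 S2=27 S3=42 S4=27 blocked=[1]
Op 12: conn=45 S1=-25 S2=27 S3=57 S4=27 blocked=[1]
Op 13: conn=38 S1=-25 S2=27 S3=50 S4=27 blocked=[1]

Answer: 38 -25 27 50 27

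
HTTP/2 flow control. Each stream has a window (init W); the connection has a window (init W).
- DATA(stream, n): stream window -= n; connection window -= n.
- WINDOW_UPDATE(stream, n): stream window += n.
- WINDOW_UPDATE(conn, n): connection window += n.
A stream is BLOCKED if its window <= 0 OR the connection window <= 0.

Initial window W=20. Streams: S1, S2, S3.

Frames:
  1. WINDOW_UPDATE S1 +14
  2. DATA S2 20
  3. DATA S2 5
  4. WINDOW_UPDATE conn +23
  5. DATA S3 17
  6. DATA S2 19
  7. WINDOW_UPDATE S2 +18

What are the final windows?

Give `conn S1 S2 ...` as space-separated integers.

Answer: -18 34 -6 3

Derivation:
Op 1: conn=20 S1=34 S2=20 S3=20 blocked=[]
Op 2: conn=0 S1=34 S2=0 S3=20 blocked=[1, 2, 3]
Op 3: conn=-5 S1=34 S2=-5 S3=20 blocked=[1, 2, 3]
Op 4: conn=18 S1=34 S2=-5 S3=20 blocked=[2]
Op 5: conn=1 S1=34 S2=-5 S3=3 blocked=[2]
Op 6: conn=-18 S1=34 S2=-24 S3=3 blocked=[1, 2, 3]
Op 7: conn=-18 S1=34 S2=-6 S3=3 blocked=[1, 2, 3]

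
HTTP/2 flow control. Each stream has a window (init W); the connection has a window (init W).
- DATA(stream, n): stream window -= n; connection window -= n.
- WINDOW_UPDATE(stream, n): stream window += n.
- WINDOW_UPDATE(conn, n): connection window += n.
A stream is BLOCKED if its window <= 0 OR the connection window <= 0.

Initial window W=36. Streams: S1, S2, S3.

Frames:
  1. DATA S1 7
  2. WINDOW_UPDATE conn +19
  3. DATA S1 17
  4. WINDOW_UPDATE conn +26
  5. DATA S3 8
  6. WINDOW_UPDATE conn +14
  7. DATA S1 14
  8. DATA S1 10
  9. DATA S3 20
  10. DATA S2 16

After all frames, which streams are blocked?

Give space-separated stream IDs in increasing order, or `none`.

Answer: S1

Derivation:
Op 1: conn=29 S1=29 S2=36 S3=36 blocked=[]
Op 2: conn=48 S1=29 S2=36 S3=36 blocked=[]
Op 3: conn=31 S1=12 S2=36 S3=36 blocked=[]
Op 4: conn=57 S1=12 S2=36 S3=36 blocked=[]
Op 5: conn=49 S1=12 S2=36 S3=28 blocked=[]
Op 6: conn=63 S1=12 S2=36 S3=28 blocked=[]
Op 7: conn=49 S1=-2 S2=36 S3=28 blocked=[1]
Op 8: conn=39 S1=-12 S2=36 S3=28 blocked=[1]
Op 9: conn=19 S1=-12 S2=36 S3=8 blocked=[1]
Op 10: conn=3 S1=-12 S2=20 S3=8 blocked=[1]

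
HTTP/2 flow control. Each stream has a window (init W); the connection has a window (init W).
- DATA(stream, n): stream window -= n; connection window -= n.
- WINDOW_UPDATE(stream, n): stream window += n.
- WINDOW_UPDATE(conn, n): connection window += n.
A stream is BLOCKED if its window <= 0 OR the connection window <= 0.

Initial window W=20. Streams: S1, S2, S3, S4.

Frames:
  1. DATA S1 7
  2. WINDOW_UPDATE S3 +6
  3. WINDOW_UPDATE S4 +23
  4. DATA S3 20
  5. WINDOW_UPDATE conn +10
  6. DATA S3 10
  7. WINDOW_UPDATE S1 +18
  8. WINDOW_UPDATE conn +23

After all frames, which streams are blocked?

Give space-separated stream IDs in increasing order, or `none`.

Answer: S3

Derivation:
Op 1: conn=13 S1=13 S2=20 S3=20 S4=20 blocked=[]
Op 2: conn=13 S1=13 S2=20 S3=26 S4=20 blocked=[]
Op 3: conn=13 S1=13 S2=20 S3=26 S4=43 blocked=[]
Op 4: conn=-7 S1=13 S2=20 S3=6 S4=43 blocked=[1, 2, 3, 4]
Op 5: conn=3 S1=13 S2=20 S3=6 S4=43 blocked=[]
Op 6: conn=-7 S1=13 S2=20 S3=-4 S4=43 blocked=[1, 2, 3, 4]
Op 7: conn=-7 S1=31 S2=20 S3=-4 S4=43 blocked=[1, 2, 3, 4]
Op 8: conn=16 S1=31 S2=20 S3=-4 S4=43 blocked=[3]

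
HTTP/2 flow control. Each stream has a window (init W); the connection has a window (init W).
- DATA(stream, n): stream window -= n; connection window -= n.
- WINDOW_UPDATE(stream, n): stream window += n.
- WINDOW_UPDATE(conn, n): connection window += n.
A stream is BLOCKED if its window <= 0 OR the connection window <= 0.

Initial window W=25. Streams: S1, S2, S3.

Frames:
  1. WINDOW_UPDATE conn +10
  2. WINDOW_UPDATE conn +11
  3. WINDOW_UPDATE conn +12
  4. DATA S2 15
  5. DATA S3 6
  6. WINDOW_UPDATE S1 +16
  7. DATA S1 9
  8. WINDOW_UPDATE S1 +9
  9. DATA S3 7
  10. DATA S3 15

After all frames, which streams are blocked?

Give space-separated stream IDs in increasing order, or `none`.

Op 1: conn=35 S1=25 S2=25 S3=25 blocked=[]
Op 2: conn=46 S1=25 S2=25 S3=25 blocked=[]
Op 3: conn=58 S1=25 S2=25 S3=25 blocked=[]
Op 4: conn=43 S1=25 S2=10 S3=25 blocked=[]
Op 5: conn=37 S1=25 S2=10 S3=19 blocked=[]
Op 6: conn=37 S1=41 S2=10 S3=19 blocked=[]
Op 7: conn=28 S1=32 S2=10 S3=19 blocked=[]
Op 8: conn=28 S1=41 S2=10 S3=19 blocked=[]
Op 9: conn=21 S1=41 S2=10 S3=12 blocked=[]
Op 10: conn=6 S1=41 S2=10 S3=-3 blocked=[3]

Answer: S3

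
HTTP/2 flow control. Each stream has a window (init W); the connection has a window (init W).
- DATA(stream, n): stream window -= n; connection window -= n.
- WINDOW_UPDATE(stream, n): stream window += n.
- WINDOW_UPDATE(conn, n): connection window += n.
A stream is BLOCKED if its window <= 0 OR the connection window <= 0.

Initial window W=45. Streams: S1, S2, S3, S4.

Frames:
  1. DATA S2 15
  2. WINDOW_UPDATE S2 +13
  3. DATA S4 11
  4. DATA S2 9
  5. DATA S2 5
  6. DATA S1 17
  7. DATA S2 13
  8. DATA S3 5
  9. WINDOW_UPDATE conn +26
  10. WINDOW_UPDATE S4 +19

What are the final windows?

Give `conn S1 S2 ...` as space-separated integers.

Op 1: conn=30 S1=45 S2=30 S3=45 S4=45 blocked=[]
Op 2: conn=30 S1=45 S2=43 S3=45 S4=45 blocked=[]
Op 3: conn=19 S1=45 S2=43 S3=45 S4=34 blocked=[]
Op 4: conn=10 S1=45 S2=34 S3=45 S4=34 blocked=[]
Op 5: conn=5 S1=45 S2=29 S3=45 S4=34 blocked=[]
Op 6: conn=-12 S1=28 S2=29 S3=45 S4=34 blocked=[1, 2, 3, 4]
Op 7: conn=-25 S1=28 S2=16 S3=45 S4=34 blocked=[1, 2, 3, 4]
Op 8: conn=-30 S1=28 S2=16 S3=40 S4=34 blocked=[1, 2, 3, 4]
Op 9: conn=-4 S1=28 S2=16 S3=40 S4=34 blocked=[1, 2, 3, 4]
Op 10: conn=-4 S1=28 S2=16 S3=40 S4=53 blocked=[1, 2, 3, 4]

Answer: -4 28 16 40 53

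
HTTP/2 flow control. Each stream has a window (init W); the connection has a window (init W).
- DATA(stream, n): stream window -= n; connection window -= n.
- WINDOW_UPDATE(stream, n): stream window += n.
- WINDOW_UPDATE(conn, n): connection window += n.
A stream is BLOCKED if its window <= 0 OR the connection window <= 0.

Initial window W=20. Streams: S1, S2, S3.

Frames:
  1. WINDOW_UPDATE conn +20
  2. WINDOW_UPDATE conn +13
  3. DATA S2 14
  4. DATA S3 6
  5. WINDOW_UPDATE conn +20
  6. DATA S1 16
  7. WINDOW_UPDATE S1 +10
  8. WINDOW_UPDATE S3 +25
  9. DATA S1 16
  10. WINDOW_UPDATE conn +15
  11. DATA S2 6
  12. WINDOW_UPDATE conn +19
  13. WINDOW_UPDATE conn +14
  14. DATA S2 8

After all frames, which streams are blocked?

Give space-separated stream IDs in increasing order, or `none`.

Op 1: conn=40 S1=20 S2=20 S3=20 blocked=[]
Op 2: conn=53 S1=20 S2=20 S3=20 blocked=[]
Op 3: conn=39 S1=20 S2=6 S3=20 blocked=[]
Op 4: conn=33 S1=20 S2=6 S3=14 blocked=[]
Op 5: conn=53 S1=20 S2=6 S3=14 blocked=[]
Op 6: conn=37 S1=4 S2=6 S3=14 blocked=[]
Op 7: conn=37 S1=14 S2=6 S3=14 blocked=[]
Op 8: conn=37 S1=14 S2=6 S3=39 blocked=[]
Op 9: conn=21 S1=-2 S2=6 S3=39 blocked=[1]
Op 10: conn=36 S1=-2 S2=6 S3=39 blocked=[1]
Op 11: conn=30 S1=-2 S2=0 S3=39 blocked=[1, 2]
Op 12: conn=49 S1=-2 S2=0 S3=39 blocked=[1, 2]
Op 13: conn=63 S1=-2 S2=0 S3=39 blocked=[1, 2]
Op 14: conn=55 S1=-2 S2=-8 S3=39 blocked=[1, 2]

Answer: S1 S2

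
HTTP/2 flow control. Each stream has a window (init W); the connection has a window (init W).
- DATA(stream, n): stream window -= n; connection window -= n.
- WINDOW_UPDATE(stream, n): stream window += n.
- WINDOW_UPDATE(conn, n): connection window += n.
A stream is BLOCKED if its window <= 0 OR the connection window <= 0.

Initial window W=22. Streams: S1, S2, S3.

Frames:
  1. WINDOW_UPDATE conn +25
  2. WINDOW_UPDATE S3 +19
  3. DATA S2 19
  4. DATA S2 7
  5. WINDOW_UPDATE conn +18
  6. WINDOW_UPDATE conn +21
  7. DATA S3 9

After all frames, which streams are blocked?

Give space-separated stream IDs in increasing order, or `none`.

Op 1: conn=47 S1=22 S2=22 S3=22 blocked=[]
Op 2: conn=47 S1=22 S2=22 S3=41 blocked=[]
Op 3: conn=28 S1=22 S2=3 S3=41 blocked=[]
Op 4: conn=21 S1=22 S2=-4 S3=41 blocked=[2]
Op 5: conn=39 S1=22 S2=-4 S3=41 blocked=[2]
Op 6: conn=60 S1=22 S2=-4 S3=41 blocked=[2]
Op 7: conn=51 S1=22 S2=-4 S3=32 blocked=[2]

Answer: S2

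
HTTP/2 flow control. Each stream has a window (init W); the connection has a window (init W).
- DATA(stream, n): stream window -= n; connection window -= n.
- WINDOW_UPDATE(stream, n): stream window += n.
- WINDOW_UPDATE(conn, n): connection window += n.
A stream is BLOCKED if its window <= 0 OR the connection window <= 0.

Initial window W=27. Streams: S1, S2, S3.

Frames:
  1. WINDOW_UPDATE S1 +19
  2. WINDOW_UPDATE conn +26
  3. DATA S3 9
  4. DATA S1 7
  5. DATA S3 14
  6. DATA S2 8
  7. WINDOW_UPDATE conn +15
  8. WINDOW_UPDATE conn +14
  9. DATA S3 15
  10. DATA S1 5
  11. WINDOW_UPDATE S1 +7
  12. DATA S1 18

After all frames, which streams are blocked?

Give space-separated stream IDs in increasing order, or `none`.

Op 1: conn=27 S1=46 S2=27 S3=27 blocked=[]
Op 2: conn=53 S1=46 S2=27 S3=27 blocked=[]
Op 3: conn=44 S1=46 S2=27 S3=18 blocked=[]
Op 4: conn=37 S1=39 S2=27 S3=18 blocked=[]
Op 5: conn=23 S1=39 S2=27 S3=4 blocked=[]
Op 6: conn=15 S1=39 S2=19 S3=4 blocked=[]
Op 7: conn=30 S1=39 S2=19 S3=4 blocked=[]
Op 8: conn=44 S1=39 S2=19 S3=4 blocked=[]
Op 9: conn=29 S1=39 S2=19 S3=-11 blocked=[3]
Op 10: conn=24 S1=34 S2=19 S3=-11 blocked=[3]
Op 11: conn=24 S1=41 S2=19 S3=-11 blocked=[3]
Op 12: conn=6 S1=23 S2=19 S3=-11 blocked=[3]

Answer: S3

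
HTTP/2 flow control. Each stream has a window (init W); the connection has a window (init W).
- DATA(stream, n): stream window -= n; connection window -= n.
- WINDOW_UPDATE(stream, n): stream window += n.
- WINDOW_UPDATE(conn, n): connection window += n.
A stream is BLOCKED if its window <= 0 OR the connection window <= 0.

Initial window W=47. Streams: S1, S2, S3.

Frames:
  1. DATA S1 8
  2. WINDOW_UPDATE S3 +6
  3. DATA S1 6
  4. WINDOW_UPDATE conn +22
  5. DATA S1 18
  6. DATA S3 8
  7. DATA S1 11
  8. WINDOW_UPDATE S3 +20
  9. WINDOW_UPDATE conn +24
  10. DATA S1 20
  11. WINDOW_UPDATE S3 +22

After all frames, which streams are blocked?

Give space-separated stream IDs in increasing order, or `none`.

Answer: S1

Derivation:
Op 1: conn=39 S1=39 S2=47 S3=47 blocked=[]
Op 2: conn=39 S1=39 S2=47 S3=53 blocked=[]
Op 3: conn=33 S1=33 S2=47 S3=53 blocked=[]
Op 4: conn=55 S1=33 S2=47 S3=53 blocked=[]
Op 5: conn=37 S1=15 S2=47 S3=53 blocked=[]
Op 6: conn=29 S1=15 S2=47 S3=45 blocked=[]
Op 7: conn=18 S1=4 S2=47 S3=45 blocked=[]
Op 8: conn=18 S1=4 S2=47 S3=65 blocked=[]
Op 9: conn=42 S1=4 S2=47 S3=65 blocked=[]
Op 10: conn=22 S1=-16 S2=47 S3=65 blocked=[1]
Op 11: conn=22 S1=-16 S2=47 S3=87 blocked=[1]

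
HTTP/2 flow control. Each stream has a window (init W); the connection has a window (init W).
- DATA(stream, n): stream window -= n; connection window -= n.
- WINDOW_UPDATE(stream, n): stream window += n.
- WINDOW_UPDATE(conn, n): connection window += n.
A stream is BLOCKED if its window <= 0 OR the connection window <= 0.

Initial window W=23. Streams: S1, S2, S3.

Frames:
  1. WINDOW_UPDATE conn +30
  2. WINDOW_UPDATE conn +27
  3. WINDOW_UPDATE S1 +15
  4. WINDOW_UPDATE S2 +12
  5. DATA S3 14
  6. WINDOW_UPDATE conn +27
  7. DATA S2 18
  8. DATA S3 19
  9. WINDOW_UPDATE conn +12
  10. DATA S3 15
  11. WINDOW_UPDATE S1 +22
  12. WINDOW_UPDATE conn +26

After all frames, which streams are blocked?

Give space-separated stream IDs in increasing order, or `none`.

Answer: S3

Derivation:
Op 1: conn=53 S1=23 S2=23 S3=23 blocked=[]
Op 2: conn=80 S1=23 S2=23 S3=23 blocked=[]
Op 3: conn=80 S1=38 S2=23 S3=23 blocked=[]
Op 4: conn=80 S1=38 S2=35 S3=23 blocked=[]
Op 5: conn=66 S1=38 S2=35 S3=9 blocked=[]
Op 6: conn=93 S1=38 S2=35 S3=9 blocked=[]
Op 7: conn=75 S1=38 S2=17 S3=9 blocked=[]
Op 8: conn=56 S1=38 S2=17 S3=-10 blocked=[3]
Op 9: conn=68 S1=38 S2=17 S3=-10 blocked=[3]
Op 10: conn=53 S1=38 S2=17 S3=-25 blocked=[3]
Op 11: conn=53 S1=60 S2=17 S3=-25 blocked=[3]
Op 12: conn=79 S1=60 S2=17 S3=-25 blocked=[3]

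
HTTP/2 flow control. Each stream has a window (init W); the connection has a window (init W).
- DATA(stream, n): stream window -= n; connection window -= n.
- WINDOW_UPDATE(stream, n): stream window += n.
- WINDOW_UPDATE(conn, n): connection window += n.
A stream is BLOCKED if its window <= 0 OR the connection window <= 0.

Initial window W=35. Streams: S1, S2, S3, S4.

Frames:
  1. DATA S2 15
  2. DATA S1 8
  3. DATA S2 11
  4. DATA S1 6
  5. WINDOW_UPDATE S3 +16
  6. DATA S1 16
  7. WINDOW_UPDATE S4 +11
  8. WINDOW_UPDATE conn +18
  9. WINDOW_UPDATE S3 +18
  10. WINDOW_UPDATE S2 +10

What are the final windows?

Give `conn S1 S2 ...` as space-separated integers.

Answer: -3 5 19 69 46

Derivation:
Op 1: conn=20 S1=35 S2=20 S3=35 S4=35 blocked=[]
Op 2: conn=12 S1=27 S2=20 S3=35 S4=35 blocked=[]
Op 3: conn=1 S1=27 S2=9 S3=35 S4=35 blocked=[]
Op 4: conn=-5 S1=21 S2=9 S3=35 S4=35 blocked=[1, 2, 3, 4]
Op 5: conn=-5 S1=21 S2=9 S3=51 S4=35 blocked=[1, 2, 3, 4]
Op 6: conn=-21 S1=5 S2=9 S3=51 S4=35 blocked=[1, 2, 3, 4]
Op 7: conn=-21 S1=5 S2=9 S3=51 S4=46 blocked=[1, 2, 3, 4]
Op 8: conn=-3 S1=5 S2=9 S3=51 S4=46 blocked=[1, 2, 3, 4]
Op 9: conn=-3 S1=5 S2=9 S3=69 S4=46 blocked=[1, 2, 3, 4]
Op 10: conn=-3 S1=5 S2=19 S3=69 S4=46 blocked=[1, 2, 3, 4]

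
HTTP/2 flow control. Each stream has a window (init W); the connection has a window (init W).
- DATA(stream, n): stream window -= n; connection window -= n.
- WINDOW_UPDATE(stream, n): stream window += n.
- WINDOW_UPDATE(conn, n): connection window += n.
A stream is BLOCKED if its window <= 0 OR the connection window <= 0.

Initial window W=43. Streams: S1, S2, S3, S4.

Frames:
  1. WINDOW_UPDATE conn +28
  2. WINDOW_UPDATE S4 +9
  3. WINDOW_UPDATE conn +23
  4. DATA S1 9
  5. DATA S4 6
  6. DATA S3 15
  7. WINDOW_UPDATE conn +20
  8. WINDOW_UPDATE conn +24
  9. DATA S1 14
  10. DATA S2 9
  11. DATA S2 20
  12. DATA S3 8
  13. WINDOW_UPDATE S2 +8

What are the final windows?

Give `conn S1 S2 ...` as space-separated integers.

Answer: 57 20 22 20 46

Derivation:
Op 1: conn=71 S1=43 S2=43 S3=43 S4=43 blocked=[]
Op 2: conn=71 S1=43 S2=43 S3=43 S4=52 blocked=[]
Op 3: conn=94 S1=43 S2=43 S3=43 S4=52 blocked=[]
Op 4: conn=85 S1=34 S2=43 S3=43 S4=52 blocked=[]
Op 5: conn=79 S1=34 S2=43 S3=43 S4=46 blocked=[]
Op 6: conn=64 S1=34 S2=43 S3=28 S4=46 blocked=[]
Op 7: conn=84 S1=34 S2=43 S3=28 S4=46 blocked=[]
Op 8: conn=108 S1=34 S2=43 S3=28 S4=46 blocked=[]
Op 9: conn=94 S1=20 S2=43 S3=28 S4=46 blocked=[]
Op 10: conn=85 S1=20 S2=34 S3=28 S4=46 blocked=[]
Op 11: conn=65 S1=20 S2=14 S3=28 S4=46 blocked=[]
Op 12: conn=57 S1=20 S2=14 S3=20 S4=46 blocked=[]
Op 13: conn=57 S1=20 S2=22 S3=20 S4=46 blocked=[]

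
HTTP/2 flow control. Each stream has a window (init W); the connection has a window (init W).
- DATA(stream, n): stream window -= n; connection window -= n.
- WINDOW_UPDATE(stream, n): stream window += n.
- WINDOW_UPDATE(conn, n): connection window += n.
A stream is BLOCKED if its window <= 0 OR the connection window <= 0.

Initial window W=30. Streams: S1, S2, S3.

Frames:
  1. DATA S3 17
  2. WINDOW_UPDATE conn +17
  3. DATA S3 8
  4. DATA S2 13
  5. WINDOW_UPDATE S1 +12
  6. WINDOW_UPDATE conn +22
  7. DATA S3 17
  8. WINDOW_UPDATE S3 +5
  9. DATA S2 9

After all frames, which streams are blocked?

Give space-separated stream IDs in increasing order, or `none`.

Answer: S3

Derivation:
Op 1: conn=13 S1=30 S2=30 S3=13 blocked=[]
Op 2: conn=30 S1=30 S2=30 S3=13 blocked=[]
Op 3: conn=22 S1=30 S2=30 S3=5 blocked=[]
Op 4: conn=9 S1=30 S2=17 S3=5 blocked=[]
Op 5: conn=9 S1=42 S2=17 S3=5 blocked=[]
Op 6: conn=31 S1=42 S2=17 S3=5 blocked=[]
Op 7: conn=14 S1=42 S2=17 S3=-12 blocked=[3]
Op 8: conn=14 S1=42 S2=17 S3=-7 blocked=[3]
Op 9: conn=5 S1=42 S2=8 S3=-7 blocked=[3]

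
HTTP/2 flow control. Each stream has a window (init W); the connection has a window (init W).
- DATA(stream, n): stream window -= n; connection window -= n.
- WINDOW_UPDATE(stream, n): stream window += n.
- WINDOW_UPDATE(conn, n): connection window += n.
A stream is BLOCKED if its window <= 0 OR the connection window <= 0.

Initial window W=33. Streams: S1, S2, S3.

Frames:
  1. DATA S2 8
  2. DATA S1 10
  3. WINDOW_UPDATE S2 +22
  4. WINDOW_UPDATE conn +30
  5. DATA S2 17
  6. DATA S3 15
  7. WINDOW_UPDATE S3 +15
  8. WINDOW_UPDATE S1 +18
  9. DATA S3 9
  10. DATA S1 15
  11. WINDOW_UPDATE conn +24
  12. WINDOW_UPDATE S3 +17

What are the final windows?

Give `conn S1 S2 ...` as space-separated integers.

Op 1: conn=25 S1=33 S2=25 S3=33 blocked=[]
Op 2: conn=15 S1=23 S2=25 S3=33 blocked=[]
Op 3: conn=15 S1=23 S2=47 S3=33 blocked=[]
Op 4: conn=45 S1=23 S2=47 S3=33 blocked=[]
Op 5: conn=28 S1=23 S2=30 S3=33 blocked=[]
Op 6: conn=13 S1=23 S2=30 S3=18 blocked=[]
Op 7: conn=13 S1=23 S2=30 S3=33 blocked=[]
Op 8: conn=13 S1=41 S2=30 S3=33 blocked=[]
Op 9: conn=4 S1=41 S2=30 S3=24 blocked=[]
Op 10: conn=-11 S1=26 S2=30 S3=24 blocked=[1, 2, 3]
Op 11: conn=13 S1=26 S2=30 S3=24 blocked=[]
Op 12: conn=13 S1=26 S2=30 S3=41 blocked=[]

Answer: 13 26 30 41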